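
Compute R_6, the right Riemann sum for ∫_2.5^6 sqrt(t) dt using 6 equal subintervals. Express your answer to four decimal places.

7.4128

Δt = (6 − 2.5)/6 = 7/12.
Right endpoints: 37/12, 11/3, 4.25, 29/6, 65/12, 6.
f(37/12) ≈ 1.7559, f(11/3) ≈ 1.9149, f(4.25) ≈ 2.0616, f(29/6) ≈ 2.1985, f(65/12) ≈ 2.3274, f(6) ≈ 2.4495.
Sum = Δt · [f(37/12) + f(11/3) + f(4.25) + ...].
Sum ≈ 7.4128.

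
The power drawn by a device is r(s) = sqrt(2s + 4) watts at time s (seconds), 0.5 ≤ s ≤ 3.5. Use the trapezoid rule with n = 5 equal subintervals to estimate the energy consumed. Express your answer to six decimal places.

Δs = (3.5 − 0.5)/5 = 0.6.
r(0.5) ≈ 2.236068, r(1.1) ≈ 2.489980, r(1.7) ≈ 2.720294, r(2.3) ≈ 2.932576, r(2.9) ≈ 3.130495, r(3.5) ≈ 3.316625.
T_5 = (Δs/2)·[r(s_0) + 2r(s_1) + ... + 2r(s_{4}) + r(s_5)].
Sum ≈ 8.429815.

8.429815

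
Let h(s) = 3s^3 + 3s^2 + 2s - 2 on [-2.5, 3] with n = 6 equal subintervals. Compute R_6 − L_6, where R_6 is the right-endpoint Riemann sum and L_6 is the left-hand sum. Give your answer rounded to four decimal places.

R_6 ≈ 137.304253.
L_6 ≈ 2.439670.
R_6 − L_6 ≈ 134.8646.

134.8646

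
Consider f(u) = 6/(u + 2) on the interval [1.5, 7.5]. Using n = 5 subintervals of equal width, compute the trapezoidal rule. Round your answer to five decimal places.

Δu = (7.5 − 1.5)/5 = 1.2.
f(1.5) = 12/7, f(2.7) = 60/47, f(3.9) = 60/59, f(5.1) = 60/71, f(6.3) = 60/83, f(7.5) = 12/19.
T_5 = (Δu/2)·[f(u_0) + 2f(u_1) + ... + 2f(u_{4}) + f(u_5)].
Sum ≈ 6.04133.

6.04133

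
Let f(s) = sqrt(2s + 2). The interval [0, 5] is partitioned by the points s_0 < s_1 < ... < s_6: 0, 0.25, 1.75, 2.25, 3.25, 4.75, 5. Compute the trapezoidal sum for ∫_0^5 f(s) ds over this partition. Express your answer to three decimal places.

12.862

Subinterval widths: 0.25, 1.5, 0.5, 1, 1.5, 0.25.
f(0) ≈ 1.414, f(0.25) ≈ 1.581, f(1.75) ≈ 2.345, f(2.25) ≈ 2.550, f(3.25) ≈ 2.915, f(4.75) ≈ 3.391, f(5) ≈ 3.464.
On each subinterval the trapezoid contributes (Δs_i/2)·[f(s_{i-1}) + f(s_i)].
Sum ≈ 12.862.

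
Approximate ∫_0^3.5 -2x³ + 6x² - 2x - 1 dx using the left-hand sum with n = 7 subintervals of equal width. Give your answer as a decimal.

-0.875

Δx = (3.5 − 0)/7 = 0.5.
Left endpoints: 0, 0.5, 1, 1.5, 2, 2.5, 3.
f(0) = -1, f(0.5) = -0.75, f(1) = 1, f(1.5) = 2.75, f(2) = 3, f(2.5) = 0.25, f(3) = -7.
Sum = Δx · [f(0) + f(0.5) + f(1) + ...].
Sum = -0.875.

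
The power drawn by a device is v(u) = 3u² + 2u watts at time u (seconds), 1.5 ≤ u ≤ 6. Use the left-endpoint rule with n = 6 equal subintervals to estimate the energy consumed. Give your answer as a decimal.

206.296875

Δu = (6 − 1.5)/6 = 0.75.
Left endpoints: 1.5, 2.25, 3, 3.75, 4.5, 5.25.
v(1.5) = 9.75, v(2.25) = 19.6875, v(3) = 33, v(3.75) = 49.6875, v(4.5) = 69.75, v(5.25) = 93.1875.
Sum = Δu · [v(1.5) + v(2.25) + v(3) + ...].
Sum = 206.296875.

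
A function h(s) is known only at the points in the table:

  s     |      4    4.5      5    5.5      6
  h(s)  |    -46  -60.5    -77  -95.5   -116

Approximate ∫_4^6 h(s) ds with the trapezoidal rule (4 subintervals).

-157

Δs = 0.5.
T_4 = (0.5/2)·[(-46) + 2·(-60.5) + 2·(-77) + 2·(-95.5) + (-116)] = -157.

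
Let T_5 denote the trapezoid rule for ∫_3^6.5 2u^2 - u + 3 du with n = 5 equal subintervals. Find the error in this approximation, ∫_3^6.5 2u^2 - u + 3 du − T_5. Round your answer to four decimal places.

Exact integral: ∫_3^6.5 f(u) du ≈ 158.958333.
T_5 = 159.53.
Error ≈ 158.958333 − 159.53 ≈ -0.5717.

-0.5717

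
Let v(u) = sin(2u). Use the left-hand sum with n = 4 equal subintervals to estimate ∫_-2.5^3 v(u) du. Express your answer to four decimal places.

Δu = (3 − (-2.5))/4 = 1.375.
Left endpoints: -2.5, -1.125, 0.25, 1.625.
v(-2.5) ≈ 0.9589, v(-1.125) ≈ -0.7781, v(0.25) ≈ 0.4794, v(1.625) ≈ -0.1082.
Sum = Δu · [v(-2.5) + v(-1.125) + v(0.25) + v(1.625)].
Sum ≈ 0.7591.

0.7591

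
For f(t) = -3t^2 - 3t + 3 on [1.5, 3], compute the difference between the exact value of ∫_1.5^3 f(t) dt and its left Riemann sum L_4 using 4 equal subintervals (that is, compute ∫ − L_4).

Exact integral: ∫_1.5^3 f(t) dt = -29.25.
L_4 = -24.71484375.
Error = -29.25 − (-24.71484375) = -4.53515625.

-4.53515625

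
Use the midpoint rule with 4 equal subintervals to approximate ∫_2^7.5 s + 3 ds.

Δs = (7.5 − 2)/4 = 1.375.
Midpoints: 2.6875, 4.0625, 5.4375, 6.8125.
f(2.6875) = 5.6875, f(4.0625) = 7.0625, f(5.4375) = 8.4375, f(6.8125) = 9.8125.
Sum = Δs · [f(2.6875) + f(4.0625) + f(5.4375) + f(6.8125)].
Sum = 42.625.

42.625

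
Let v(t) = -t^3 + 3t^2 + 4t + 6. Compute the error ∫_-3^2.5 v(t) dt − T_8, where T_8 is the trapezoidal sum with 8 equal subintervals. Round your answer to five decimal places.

Exact integral: ∫_-3^2.5 v(t) dt = 80.609375.
T_8 ≈ 82.2341309.
Error ≈ 80.609375 − 82.2341309 ≈ -1.62476.

-1.62476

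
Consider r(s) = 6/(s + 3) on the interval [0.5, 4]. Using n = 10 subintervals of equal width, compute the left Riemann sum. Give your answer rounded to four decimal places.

4.3126

Δs = (4 − 0.5)/10 = 0.35.
Left endpoints: 0.5, 0.85, 1.2, 1.55, 1.9, 2.25, 2.6, 2.95, 3.3, 3.65.
r(0.5) = 12/7, r(0.85) = 120/77, r(1.2) = 10/7, r(1.55) = 120/91, r(1.9) = 60/49, r(2.25) = 8/7, r(2.6) = 15/14, r(2.95) = 120/119, r(3.3) = 20/21, r(3.65) = 120/133.
Sum = Δs · [r(0.5) + r(0.85) + r(1.2) + ...].
Sum ≈ 4.3126.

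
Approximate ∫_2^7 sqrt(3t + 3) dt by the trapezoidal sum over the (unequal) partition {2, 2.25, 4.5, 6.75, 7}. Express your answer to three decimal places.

Subinterval widths: 0.25, 2.25, 2.25, 0.25.
f(2) ≈ 3.000, f(2.25) ≈ 3.122, f(4.5) ≈ 4.062, f(6.75) ≈ 4.822, f(7) ≈ 4.899.
On each subinterval the trapezoid contributes (Δt_i/2)·[f(t_{i-1}) + f(t_i)].
Sum ≈ 20.057.

20.057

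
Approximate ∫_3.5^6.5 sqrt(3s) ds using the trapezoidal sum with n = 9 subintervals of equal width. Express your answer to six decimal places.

11.573477

Δs = (6.5 − 3.5)/9 = 1/3.
f(3.5) ≈ 3.240370, f(23/6) ≈ 3.391165, f(25/6) ≈ 3.535534, f(4.5) ≈ 3.674235, f(29/6) ≈ 3.807887, f(31/6) ≈ 3.937004, f(5.5) ≈ 4.062019, f(35/6) ≈ 4.183300, f(37/6) ≈ 4.301163, f(6.5) ≈ 4.415880.
T_9 = (Δs/2)·[f(s_0) + 2f(s_1) + ... + 2f(s_{8}) + f(s_9)].
Sum ≈ 11.573477.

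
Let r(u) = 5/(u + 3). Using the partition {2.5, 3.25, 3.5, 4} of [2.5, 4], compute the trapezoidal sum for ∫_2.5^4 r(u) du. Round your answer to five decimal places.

Subinterval widths: 0.75, 0.25, 0.5.
r(2.5) = 10/11, r(3.25) = 0.8, r(3.5) = 10/13, r(4) = 5/7.
On each subinterval the trapezoid contributes (Δu_i/2)·[r(u_{i-1}) + r(u_i)].
Sum ≈ 1.20794.

1.20794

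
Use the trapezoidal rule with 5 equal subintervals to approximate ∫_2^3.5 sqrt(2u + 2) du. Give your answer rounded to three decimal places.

4.100

Δu = (3.5 − 2)/5 = 0.3.
f(2) ≈ 2.449, f(2.3) ≈ 2.569, f(2.6) ≈ 2.683, f(2.9) ≈ 2.793, f(3.2) ≈ 2.898, f(3.5) ≈ 3.000.
T_5 = (Δu/2)·[f(u_0) + 2f(u_1) + ... + 2f(u_{4}) + f(u_5)].
Sum ≈ 4.100.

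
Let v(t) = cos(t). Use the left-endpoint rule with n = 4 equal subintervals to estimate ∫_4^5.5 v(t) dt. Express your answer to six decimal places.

-0.204774

Δt = (5.5 − 4)/4 = 0.375.
Left endpoints: 4, 4.375, 4.75, 5.125.
v(4) ≈ -0.653644, v(4.375) ≈ -0.331024, v(4.75) ≈ 0.037602, v(5.125) ≈ 0.401003.
Sum = Δt · [v(4) + v(4.375) + v(4.75) + v(5.125)].
Sum ≈ -0.204774.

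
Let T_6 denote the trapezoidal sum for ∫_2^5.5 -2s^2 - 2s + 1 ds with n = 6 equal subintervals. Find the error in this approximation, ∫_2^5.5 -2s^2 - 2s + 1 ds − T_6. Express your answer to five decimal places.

Exact integral: ∫_2^5.5 f(s) ds ≈ -128.3333333.
T_6 ≈ -128.7303241.
Error ≈ -128.3333333 − (-128.7303241) ≈ 0.39699.

0.39699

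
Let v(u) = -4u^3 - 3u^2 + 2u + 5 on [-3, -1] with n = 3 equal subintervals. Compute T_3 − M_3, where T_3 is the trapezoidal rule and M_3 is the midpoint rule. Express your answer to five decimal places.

4.66667

T_3 ≈ 59.1111111.
M_3 ≈ 54.4444444.
T_3 − M_3 ≈ 4.66667.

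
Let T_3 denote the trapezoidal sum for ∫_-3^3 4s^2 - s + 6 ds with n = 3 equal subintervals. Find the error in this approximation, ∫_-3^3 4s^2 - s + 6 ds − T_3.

Exact integral: ∫_-3^3 f(s) ds = 108.
T_3 = 124.
Error = 108 − 124 = -16.

-16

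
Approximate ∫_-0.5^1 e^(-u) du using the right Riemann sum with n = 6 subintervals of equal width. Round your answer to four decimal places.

Δu = (1 − (-0.5))/6 = 0.25.
Right endpoints: -0.25, 0, 0.25, 0.5, 0.75, 1.
f(-0.25) ≈ 1.2840, f(0) ≈ 1.0000, f(0.25) ≈ 0.7788, f(0.5) ≈ 0.6065, f(0.75) ≈ 0.4724, f(1) ≈ 0.3679.
Sum = Δu · [f(-0.25) + f(0) + f(0.25) + ...].
Sum ≈ 1.1274.

1.1274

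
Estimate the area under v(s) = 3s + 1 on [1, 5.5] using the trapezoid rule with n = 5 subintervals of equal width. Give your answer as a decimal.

48.375

Δs = (5.5 − 1)/5 = 0.9.
v(1) = 4, v(1.9) = 6.7, v(2.8) = 9.4, v(3.7) = 12.1, v(4.6) = 14.8, v(5.5) = 17.5.
T_5 = (Δs/2)·[v(s_0) + 2v(s_1) + ... + 2v(s_{4}) + v(s_5)].
Sum = 48.375.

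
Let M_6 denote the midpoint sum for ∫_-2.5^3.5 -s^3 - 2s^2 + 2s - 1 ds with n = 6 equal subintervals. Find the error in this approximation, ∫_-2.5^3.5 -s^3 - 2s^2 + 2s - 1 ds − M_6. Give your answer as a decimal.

Exact integral: ∫_-2.5^3.5 f(s) ds = -66.75.
M_6 = -65.
Error = -66.75 − (-65) = -1.75.

-1.75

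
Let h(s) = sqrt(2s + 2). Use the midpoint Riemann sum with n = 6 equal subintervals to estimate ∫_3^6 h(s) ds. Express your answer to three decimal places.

9.919

Δs = (6 − 3)/6 = 0.5.
Midpoints: 3.25, 3.75, 4.25, 4.75, 5.25, 5.75.
h(3.25) ≈ 2.915, h(3.75) ≈ 3.082, h(4.25) ≈ 3.240, h(4.75) ≈ 3.391, h(5.25) ≈ 3.536, h(5.75) ≈ 3.674.
Sum = Δs · [h(3.25) + h(3.75) + h(4.25) + ...].
Sum ≈ 9.919.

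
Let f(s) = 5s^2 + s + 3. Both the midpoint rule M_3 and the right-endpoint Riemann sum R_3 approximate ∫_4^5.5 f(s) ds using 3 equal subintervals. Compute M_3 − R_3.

M_3 = 182.09375.
R_3 = 200.75.
M_3 − R_3 = -18.65625.

-18.65625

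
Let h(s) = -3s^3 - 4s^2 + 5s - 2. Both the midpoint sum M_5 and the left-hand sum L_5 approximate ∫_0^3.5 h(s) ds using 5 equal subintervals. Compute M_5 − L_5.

-47.5759375

M_5 = -143.2659375.
L_5 = -95.69.
M_5 − L_5 = -47.5759375.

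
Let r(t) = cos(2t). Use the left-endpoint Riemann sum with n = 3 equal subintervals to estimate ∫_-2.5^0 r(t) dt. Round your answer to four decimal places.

Δt = (0 − (-2.5))/3 = 5/6.
Left endpoints: -2.5, -5/3, -5/6.
r(-2.5) ≈ 0.2837, r(-5/3) ≈ -0.9817, r(-5/6) ≈ -0.0957.
Sum = Δt · [r(-2.5) + r(-5/3) + r(-5/6)].
Sum ≈ -0.6614.

-0.6614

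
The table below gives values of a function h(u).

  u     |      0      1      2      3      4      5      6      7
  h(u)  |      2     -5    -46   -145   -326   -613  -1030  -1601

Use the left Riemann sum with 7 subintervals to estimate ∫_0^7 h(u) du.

Δu = 1.
Sum = 1·[2 + (-5) + (-46) + (-145) + (-326) + (-613) + (-1030)] = -2163.

-2163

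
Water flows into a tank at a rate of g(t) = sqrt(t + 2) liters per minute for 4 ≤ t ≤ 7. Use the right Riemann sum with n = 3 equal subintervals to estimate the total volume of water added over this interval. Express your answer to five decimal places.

Δt = (7 − 4)/3 = 1.
Right endpoints: 5, 6, 7.
g(5) ≈ 2.64575, g(6) ≈ 2.82843, g(7) ≈ 3.00000.
Sum = Δt · [g(5) + g(6) + g(7)].
Sum ≈ 8.47418.

8.47418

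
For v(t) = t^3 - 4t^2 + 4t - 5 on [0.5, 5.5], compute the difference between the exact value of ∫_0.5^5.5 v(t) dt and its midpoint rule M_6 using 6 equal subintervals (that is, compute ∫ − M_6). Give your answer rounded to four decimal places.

Exact integral: ∫_0.5^5.5 v(t) dt ≈ 42.083333.
M_6 ≈ 40.636574.
Error ≈ 42.083333 − 40.636574 ≈ 1.4468.

1.4468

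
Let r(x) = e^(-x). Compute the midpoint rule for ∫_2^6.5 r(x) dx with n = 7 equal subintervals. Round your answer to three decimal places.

Δx = (6.5 − 2)/7 = 9/14.
Midpoints: 65/28, 83/28, 101/28, 4.25, 137/28, 155/28, 173/28.
r(65/28) ≈ 0.098, r(83/28) ≈ 0.052, r(101/28) ≈ 0.027, r(4.25) ≈ 0.014, r(137/28) ≈ 0.007, r(155/28) ≈ 0.004, r(173/28) ≈ 0.002.
Sum = Δx · [r(65/28) + r(83/28) + r(101/28) + ...].
Sum ≈ 0.132.

0.132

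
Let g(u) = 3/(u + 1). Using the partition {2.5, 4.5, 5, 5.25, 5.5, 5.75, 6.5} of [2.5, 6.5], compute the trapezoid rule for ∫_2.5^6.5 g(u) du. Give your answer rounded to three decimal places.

Subinterval widths: 2, 0.5, 0.25, 0.25, 0.25, 0.75.
g(2.5) = 6/7, g(4.5) = 6/11, g(5) = 0.5, g(5.25) = 0.48, g(5.5) = 6/13, g(5.75) = 4/9, g(6.5) = 0.4.
On each subinterval the trapezoid contributes (Δu_i/2)·[g(u_{i-1}) + g(u_i)].
Sum ≈ 2.334.

2.334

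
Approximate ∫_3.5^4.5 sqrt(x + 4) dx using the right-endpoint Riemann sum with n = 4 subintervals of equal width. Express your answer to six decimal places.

Δx = (4.5 − 3.5)/4 = 0.25.
Right endpoints: 3.75, 4, 4.25, 4.5.
f(3.75) ≈ 2.783882, f(4) ≈ 2.828427, f(4.25) ≈ 2.872281, f(4.5) ≈ 2.915476.
Sum = Δx · [f(3.75) + f(4) + f(4.25) + f(4.5)].
Sum ≈ 2.850017.

2.850017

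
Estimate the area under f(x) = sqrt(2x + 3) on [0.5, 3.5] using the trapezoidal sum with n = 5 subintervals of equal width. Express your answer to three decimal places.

Δx = (3.5 − 0.5)/5 = 0.6.
f(0.5) ≈ 2.000, f(1.1) ≈ 2.280, f(1.7) ≈ 2.530, f(2.3) ≈ 2.757, f(2.9) ≈ 2.966, f(3.5) ≈ 3.162.
T_5 = (Δx/2)·[f(x_0) + 2f(x_1) + ... + 2f(x_{4}) + f(x_5)].
Sum ≈ 7.869.

7.869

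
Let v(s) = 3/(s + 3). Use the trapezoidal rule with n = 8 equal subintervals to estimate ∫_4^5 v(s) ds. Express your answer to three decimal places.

0.401

Δs = (5 − 4)/8 = 0.125.
v(4) = 3/7, v(4.125) = 8/19, v(4.25) = 12/29, v(4.375) = 24/59, v(4.5) = 0.4, v(4.625) = 24/61, v(4.75) = 12/31, v(4.875) = 8/21, v(5) = 0.375.
T_8 = (Δs/2)·[v(s_0) + 2v(s_1) + ... + 2v(s_{7}) + v(s_8)].
Sum ≈ 0.401.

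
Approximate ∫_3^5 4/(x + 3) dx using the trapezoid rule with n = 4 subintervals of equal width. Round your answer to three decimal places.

Δx = (5 − 3)/4 = 0.5.
f(3) = 2/3, f(3.5) = 8/13, f(4) = 4/7, f(4.5) = 8/15, f(5) = 0.5.
T_4 = (Δx/2)·[f(x_0) + 2f(x_1) + 2f(x_2) + 2f(x_3) + f(x_4)].
Sum ≈ 1.152.

1.152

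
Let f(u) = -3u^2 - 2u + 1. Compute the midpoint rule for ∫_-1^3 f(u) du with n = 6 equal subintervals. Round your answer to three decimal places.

-31.556

Δu = (3 − (-1))/6 = 2/3.
Midpoints: -2/3, 0, 2/3, 4/3, 2, 8/3.
f(-2/3) = 1, f(0) = 1, f(2/3) = -5/3, f(4/3) = -7, f(2) = -15, f(8/3) = -77/3.
Sum = Δu · [f(-2/3) + f(0) + f(2/3) + ...].
Sum ≈ -31.556.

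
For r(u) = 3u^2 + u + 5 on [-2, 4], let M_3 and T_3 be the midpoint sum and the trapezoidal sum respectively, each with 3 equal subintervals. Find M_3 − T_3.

M_3 = 102.
T_3 = 120.
M_3 − T_3 = -18.

-18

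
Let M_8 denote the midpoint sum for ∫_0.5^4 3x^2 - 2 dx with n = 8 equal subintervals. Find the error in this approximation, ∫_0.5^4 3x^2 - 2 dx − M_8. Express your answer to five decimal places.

0.16748

Exact integral: ∫_0.5^4 f(x) dx = 56.875.
M_8 ≈ 56.7075195.
Error ≈ 56.875 − 56.7075195 ≈ 0.16748.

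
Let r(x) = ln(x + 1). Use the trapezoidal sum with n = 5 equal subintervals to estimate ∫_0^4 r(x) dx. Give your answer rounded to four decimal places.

Δx = (4 − 0)/5 = 0.8.
r(0) ≈ 0.0000, r(0.8) ≈ 0.5878, r(1.6) ≈ 0.9555, r(2.4) ≈ 1.2238, r(3.2) ≈ 1.4351, r(4) ≈ 1.6094.
T_5 = (Δx/2)·[r(x_0) + 2r(x_1) + ... + 2r(x_{4}) + r(x_5)].
Sum ≈ 4.0055.

4.0055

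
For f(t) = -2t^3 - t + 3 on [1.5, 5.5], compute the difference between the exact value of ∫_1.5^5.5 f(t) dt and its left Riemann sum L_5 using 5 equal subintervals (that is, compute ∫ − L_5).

Exact integral: ∫_1.5^5.5 f(t) dt = -457.
L_5 = -333.96.
Error = -457 − (-333.96) = -123.04.

-123.04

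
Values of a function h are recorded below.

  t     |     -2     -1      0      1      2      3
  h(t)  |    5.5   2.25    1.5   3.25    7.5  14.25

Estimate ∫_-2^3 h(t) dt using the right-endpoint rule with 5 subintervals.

28.75

Δt = 1.
Sum = 1·[2.25 + 1.5 + 3.25 + 7.5 + 14.25] = 28.75.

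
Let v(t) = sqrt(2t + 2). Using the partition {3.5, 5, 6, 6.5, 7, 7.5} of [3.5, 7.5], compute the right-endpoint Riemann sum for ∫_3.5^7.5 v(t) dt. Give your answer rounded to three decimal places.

14.936

Subinterval widths: 1.5, 1, 0.5, 0.5, 0.5.
Right endpoints: 5, 6, 6.5, 7, 7.5.
v(5) ≈ 3.464, v(6) ≈ 3.742, v(6.5) ≈ 3.873, v(7) ≈ 4.000, v(7.5) ≈ 4.123.
Sum = Σ Δt_i · v(t_i).
Sum ≈ 14.936.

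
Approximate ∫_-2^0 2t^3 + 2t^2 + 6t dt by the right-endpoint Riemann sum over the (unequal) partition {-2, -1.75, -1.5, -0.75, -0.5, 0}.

-10.4375

Subinterval widths: 0.25, 0.25, 0.75, 0.25, 0.5.
Right endpoints: -1.75, -1.5, -0.75, -0.5, 0.
f(-1.75) = -15.09375, f(-1.5) = -11.25, f(-0.75) = -4.21875, f(-0.5) = -2.75, f(0) = 0.
Sum = Σ Δt_i · f(t_i).
Sum = -10.4375.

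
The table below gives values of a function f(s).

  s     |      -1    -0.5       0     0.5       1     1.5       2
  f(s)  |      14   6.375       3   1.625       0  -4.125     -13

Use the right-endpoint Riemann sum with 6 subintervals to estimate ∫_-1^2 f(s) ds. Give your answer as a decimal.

Δs = 0.5.
Sum = 0.5·[6.375 + 3 + 1.625 + 0 + (-4.125) + (-13)] = -3.0625.

-3.0625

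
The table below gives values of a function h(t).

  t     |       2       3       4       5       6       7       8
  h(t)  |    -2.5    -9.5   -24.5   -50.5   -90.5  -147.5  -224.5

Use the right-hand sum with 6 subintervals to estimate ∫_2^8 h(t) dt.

-547

Δt = 1.
Sum = 1·[(-9.5) + (-24.5) + (-50.5) + (-90.5) + (-147.5) + (-224.5)] = -547.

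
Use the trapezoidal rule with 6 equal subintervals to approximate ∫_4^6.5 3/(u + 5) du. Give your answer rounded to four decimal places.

0.7356

Δu = (6.5 − 4)/6 = 5/12.
f(4) = 1/3, f(53/12) = 36/113, f(29/6) = 18/59, f(5.25) = 12/41, f(17/3) = 0.28125, f(73/12) = 36/133, f(6.5) = 6/23.
T_6 = (Δu/2)·[f(u_0) + 2f(u_1) + ... + 2f(u_{5}) + f(u_6)].
Sum ≈ 0.7356.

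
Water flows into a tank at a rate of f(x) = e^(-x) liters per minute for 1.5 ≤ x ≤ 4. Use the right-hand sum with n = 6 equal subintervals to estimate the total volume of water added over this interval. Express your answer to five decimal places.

0.16510

Δx = (4 − 1.5)/6 = 5/12.
Right endpoints: 23/12, 7/3, 2.75, 19/6, 43/12, 4.
f(23/12) ≈ 0.14710, f(7/3) ≈ 0.09697, f(2.75) ≈ 0.06393, f(19/6) ≈ 0.04214, f(43/12) ≈ 0.02778, f(4) ≈ 0.01832.
Sum = Δx · [f(23/12) + f(7/3) + f(2.75) + ...].
Sum ≈ 0.16510.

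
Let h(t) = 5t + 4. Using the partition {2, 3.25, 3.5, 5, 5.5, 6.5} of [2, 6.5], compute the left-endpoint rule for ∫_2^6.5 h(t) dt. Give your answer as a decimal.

Subinterval widths: 1.25, 0.25, 1.5, 0.5, 1.
Left endpoints: 2, 3.25, 3.5, 5, 5.5.
h(2) = 14, h(3.25) = 20.25, h(3.5) = 21.5, h(5) = 29, h(5.5) = 31.5.
Sum = Σ Δt_i · h(t_i).
Sum = 100.8125.

100.8125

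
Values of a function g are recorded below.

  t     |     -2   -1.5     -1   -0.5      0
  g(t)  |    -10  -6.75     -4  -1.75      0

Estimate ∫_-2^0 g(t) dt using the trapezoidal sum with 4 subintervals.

-8.75

Δt = 0.5.
T_4 = (0.5/2)·[(-10) + 2·(-6.75) + 2·(-4) + 2·(-1.75) + 0] = -8.75.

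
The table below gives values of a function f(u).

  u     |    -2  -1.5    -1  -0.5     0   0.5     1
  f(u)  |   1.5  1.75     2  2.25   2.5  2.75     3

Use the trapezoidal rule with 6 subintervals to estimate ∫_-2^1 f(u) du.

6.75

Δu = 0.5.
T_6 = (0.5/2)·[1.5 + 2·1.75 + 2·2 + 2·2.25 + 2·2.5 + 2·2.75 + 3] = 6.75.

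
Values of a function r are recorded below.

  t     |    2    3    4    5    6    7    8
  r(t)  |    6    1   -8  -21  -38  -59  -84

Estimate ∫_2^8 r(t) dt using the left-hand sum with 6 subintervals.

Δt = 1.
Sum = 1·[6 + 1 + (-8) + (-21) + (-38) + (-59)] = -119.

-119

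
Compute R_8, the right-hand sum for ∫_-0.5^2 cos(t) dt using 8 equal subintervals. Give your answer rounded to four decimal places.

Δt = (2 − (-0.5))/8 = 0.3125.
Right endpoints: -0.1875, 0.125, 0.4375, 0.75, 1.0625, 1.375, 1.6875, 2.
f(-0.1875) ≈ 0.9825, f(0.125) ≈ 0.9922, f(0.4375) ≈ 0.9058, f(0.75) ≈ 0.7317, f(1.0625) ≈ 0.4867, f(1.375) ≈ 0.1945, f(1.6875) ≈ -0.1164, f(2) ≈ -0.4161.
Sum = Δt · [f(-0.1875) + f(0.125) + f(0.4375) + ...].
Sum ≈ 1.1753.

1.1753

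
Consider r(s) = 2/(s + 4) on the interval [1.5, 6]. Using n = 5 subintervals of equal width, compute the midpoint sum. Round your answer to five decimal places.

Δs = (6 − 1.5)/5 = 0.9.
Midpoints: 1.95, 2.85, 3.75, 4.65, 5.55.
r(1.95) = 40/119, r(2.85) = 40/137, r(3.75) = 8/31, r(4.65) = 40/173, r(5.55) = 40/191.
Sum = Δs · [r(1.95) + r(2.85) + r(3.75) + r(4.65) + r(5.55)].
Sum ≈ 1.19413.

1.19413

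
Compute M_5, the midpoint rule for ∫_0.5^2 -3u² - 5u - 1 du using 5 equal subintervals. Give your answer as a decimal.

-18.71625

Δu = (2 − 0.5)/5 = 0.3.
Midpoints: 0.65, 0.95, 1.25, 1.55, 1.85.
f(0.65) = -5.5175, f(0.95) = -8.4575, f(1.25) = -11.9375, f(1.55) = -15.9575, f(1.85) = -20.5175.
Sum = Δu · [f(0.65) + f(0.95) + f(1.25) + f(1.55) + f(1.85)].
Sum = -18.71625.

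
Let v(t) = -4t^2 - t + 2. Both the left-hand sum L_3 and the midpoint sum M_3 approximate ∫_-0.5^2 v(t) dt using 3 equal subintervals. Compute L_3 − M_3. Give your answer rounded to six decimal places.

L_3 ≈ -1.57407407.
M_3 ≈ -7.12962963.
L_3 − M_3 ≈ 5.555556.

5.555556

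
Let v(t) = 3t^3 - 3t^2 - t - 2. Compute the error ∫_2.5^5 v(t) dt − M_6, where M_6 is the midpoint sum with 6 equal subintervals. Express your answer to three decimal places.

Exact integral: ∫_2.5^5 v(t) dt = 315.703125.
M_6 ≈ 314.59093.
Error ≈ 315.703125 − 314.59093 ≈ 1.112.

1.112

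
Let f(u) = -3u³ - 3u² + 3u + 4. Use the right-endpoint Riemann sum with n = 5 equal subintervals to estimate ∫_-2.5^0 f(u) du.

Δu = (0 − (-2.5))/5 = 0.5.
Right endpoints: -2, -1.5, -1, -0.5, 0.
f(-2) = 10, f(-1.5) = 2.875, f(-1) = 1, f(-0.5) = 2.125, f(0) = 4.
Sum = Δu · [f(-2) + f(-1.5) + f(-1) + f(-0.5) + f(0)].
Sum = 10.

10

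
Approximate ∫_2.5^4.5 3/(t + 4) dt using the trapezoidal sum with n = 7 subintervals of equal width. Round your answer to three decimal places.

0.805

Δt = (4.5 − 2.5)/7 = 2/7.
f(2.5) = 6/13, f(39/14) = 42/95, f(43/14) = 14/33, f(47/14) = 42/103, f(51/14) = 42/107, f(55/14) = 14/37, f(59/14) = 42/115, f(4.5) = 6/17.
T_7 = (Δt/2)·[f(t_0) + 2f(t_1) + ... + 2f(t_{6}) + f(t_7)].
Sum ≈ 0.805.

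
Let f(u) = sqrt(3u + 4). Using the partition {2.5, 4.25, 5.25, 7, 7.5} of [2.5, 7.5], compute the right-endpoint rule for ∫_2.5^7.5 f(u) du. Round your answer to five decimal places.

Subinterval widths: 1.75, 1, 1.75, 0.5.
Right endpoints: 4.25, 5.25, 7, 7.5.
f(4.25) ≈ 4.09268, f(5.25) ≈ 4.44410, f(7) ≈ 5.00000, f(7.5) ≈ 5.14782.
Sum = Σ Δu_i · f(u_i).
Sum ≈ 22.93019.

22.93019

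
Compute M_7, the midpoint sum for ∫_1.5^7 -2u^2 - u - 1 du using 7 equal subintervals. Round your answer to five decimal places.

Δu = (7 − 1.5)/7 = 11/14.
Midpoints: 53/28, 75/28, 97/28, 4.25, 141/28, 163/28, 185/28.
f(53/28) = -3943/392, f(75/28) = -7067/392, f(97/28) = -11159/392, f(4.25) = -41.375, f(141/28) = -22247/392, f(163/28) = -29243/392, f(185/28) = -37207/392.
Sum = Δu · [f(53/28) + f(75/28) + f(97/28) + ...].
Sum ≈ -254.72577.

-254.72577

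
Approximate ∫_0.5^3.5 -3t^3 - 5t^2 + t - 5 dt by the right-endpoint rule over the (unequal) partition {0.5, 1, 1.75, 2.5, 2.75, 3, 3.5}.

Subinterval widths: 0.5, 0.75, 0.75, 0.25, 0.25, 0.5.
Right endpoints: 1, 1.75, 2.5, 2.75, 3, 3.5.
f(1) = -12, f(1.75) = -34.640625, f(2.5) = -80.625, f(2.75) = -102.453125, f(3) = -128, f(3.5) = -191.375.
Sum = Σ Δt_i · f(t_i).
Sum = -245.75.

-245.75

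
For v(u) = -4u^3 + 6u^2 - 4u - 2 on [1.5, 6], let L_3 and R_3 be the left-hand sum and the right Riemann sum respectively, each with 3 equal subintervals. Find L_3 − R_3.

L_3 = -508.5.
R_3 = -1507.5.
L_3 − R_3 = 999.

999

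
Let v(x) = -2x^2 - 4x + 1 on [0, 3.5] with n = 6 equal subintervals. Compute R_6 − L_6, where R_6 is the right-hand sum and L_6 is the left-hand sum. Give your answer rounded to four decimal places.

-22.4583

R_6 ≈ -61.209491.
L_6 ≈ -38.751157.
R_6 − L_6 ≈ -22.4583.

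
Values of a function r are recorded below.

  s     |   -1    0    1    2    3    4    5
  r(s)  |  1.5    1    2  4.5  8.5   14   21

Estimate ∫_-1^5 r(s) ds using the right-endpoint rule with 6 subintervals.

51

Δs = 1.
Sum = 1·[1 + 2 + 4.5 + 8.5 + 14 + 21] = 51.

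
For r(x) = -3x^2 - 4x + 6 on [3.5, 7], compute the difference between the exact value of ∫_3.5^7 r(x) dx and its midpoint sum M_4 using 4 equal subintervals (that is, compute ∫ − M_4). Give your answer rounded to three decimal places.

-0.670

Exact integral: ∫_3.5^7 r(x) dx = -352.625.
M_4 ≈ -351.95508.
Error ≈ -352.625 − (-351.95508) ≈ -0.670.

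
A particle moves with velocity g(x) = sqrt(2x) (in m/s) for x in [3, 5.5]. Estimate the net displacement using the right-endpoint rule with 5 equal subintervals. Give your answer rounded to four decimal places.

7.4765

Δx = (5.5 − 3)/5 = 0.5.
Right endpoints: 3.5, 4, 4.5, 5, 5.5.
g(3.5) ≈ 2.6458, g(4) ≈ 2.8284, g(4.5) ≈ 3.0000, g(5) ≈ 3.1623, g(5.5) ≈ 3.3166.
Sum = Δx · [g(3.5) + g(4) + g(4.5) + g(5) + g(5.5)].
Sum ≈ 7.4765.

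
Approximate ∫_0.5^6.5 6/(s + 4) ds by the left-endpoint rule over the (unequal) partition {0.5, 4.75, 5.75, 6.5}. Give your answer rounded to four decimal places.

Subinterval widths: 4.25, 1, 0.75.
Left endpoints: 0.5, 4.75, 5.75.
f(0.5) = 4/3, f(4.75) = 24/35, f(5.75) = 8/13.
Sum = Σ Δs_i · f(s_i).
Sum ≈ 6.8139.

6.8139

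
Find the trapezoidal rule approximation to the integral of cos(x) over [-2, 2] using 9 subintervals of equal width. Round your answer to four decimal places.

1.7886

Δx = (2 − (-2))/9 = 4/9.
f(-2) ≈ -0.4161, f(-14/9) ≈ 0.0152, f(-10/9) ≈ 0.4437, f(-2/3) ≈ 0.7859, f(-2/9) ≈ 0.9754, f(2/9) ≈ 0.9754, f(2/3) ≈ 0.7859, f(10/9) ≈ 0.4437, f(14/9) ≈ 0.0152, f(2) ≈ -0.4161.
T_9 = (Δx/2)·[f(x_0) + 2f(x_1) + ... + 2f(x_{8}) + f(x_9)].
Sum ≈ 1.7886.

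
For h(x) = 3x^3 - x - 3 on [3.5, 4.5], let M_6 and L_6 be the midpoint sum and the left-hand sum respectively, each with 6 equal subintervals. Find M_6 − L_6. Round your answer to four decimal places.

M_6 ≈ 187.916667.
L_6 = 176.1875.
M_6 − L_6 ≈ 11.7292.

11.7292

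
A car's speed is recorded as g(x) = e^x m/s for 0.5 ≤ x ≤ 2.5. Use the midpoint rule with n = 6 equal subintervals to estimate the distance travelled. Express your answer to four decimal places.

10.4852

Δx = (2.5 − 0.5)/6 = 1/3.
Midpoints: 2/3, 1, 4/3, 5/3, 2, 7/3.
g(2/3) ≈ 1.9477, g(1) ≈ 2.7183, g(4/3) ≈ 3.7937, g(5/3) ≈ 5.2945, g(2) ≈ 7.3891, g(7/3) ≈ 10.3123.
Sum = Δx · [g(2/3) + g(1) + g(4/3) + ...].
Sum ≈ 10.4852.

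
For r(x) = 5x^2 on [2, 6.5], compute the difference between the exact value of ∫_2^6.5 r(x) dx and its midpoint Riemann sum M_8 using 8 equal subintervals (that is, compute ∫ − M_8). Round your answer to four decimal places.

0.5933

Exact integral: ∫_2^6.5 r(x) dx = 444.375.
M_8 ≈ 443.781738.
Error ≈ 444.375 − 443.781738 ≈ 0.5933.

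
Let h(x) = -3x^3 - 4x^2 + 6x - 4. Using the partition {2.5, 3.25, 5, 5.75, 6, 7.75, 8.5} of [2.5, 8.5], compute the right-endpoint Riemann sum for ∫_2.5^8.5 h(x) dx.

-5930.24609375

Subinterval widths: 0.75, 1.75, 0.75, 0.25, 1.75, 0.75.
Right endpoints: 3.25, 5, 5.75, 6, 7.75, 8.5.
h(3.25) = -129.734375, h(5) = -449, h(5.75) = -672.078125, h(6) = -760, h(7.75) = -1594.203125, h(8.5) = -2084.375.
Sum = Σ Δx_i · h(x_i).
Sum = -5930.24609375.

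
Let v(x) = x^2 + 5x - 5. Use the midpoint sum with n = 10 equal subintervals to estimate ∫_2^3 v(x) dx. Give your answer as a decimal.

13.8325

Δx = (3 − 2)/10 = 0.1.
Midpoints: 2.05, 2.15, 2.25, 2.35, 2.45, 2.55, 2.65, 2.75, 2.85, 2.95.
v(2.05) = 9.4525, v(2.15) = 10.3725, v(2.25) = 11.3125, v(2.35) = 12.2725, v(2.45) = 13.2525, v(2.55) = 14.2525, v(2.65) = 15.2725, v(2.75) = 16.3125, v(2.85) = 17.3725, v(2.95) = 18.4525.
Sum = Δx · [v(2.05) + v(2.15) + v(2.25) + ...].
Sum = 13.8325.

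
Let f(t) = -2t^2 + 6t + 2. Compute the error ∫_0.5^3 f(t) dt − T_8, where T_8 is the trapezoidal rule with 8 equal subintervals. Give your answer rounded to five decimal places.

Exact integral: ∫_0.5^3 f(t) dt ≈ 13.3333333.
T_8 ≈ 13.2519531.
Error ≈ 13.3333333 − 13.2519531 ≈ 0.08138.

0.08138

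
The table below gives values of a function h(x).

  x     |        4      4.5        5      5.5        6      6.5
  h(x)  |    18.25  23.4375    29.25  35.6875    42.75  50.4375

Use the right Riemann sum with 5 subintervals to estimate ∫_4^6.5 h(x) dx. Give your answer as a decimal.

90.78125

Δx = 0.5.
Sum = 0.5·[23.4375 + 29.25 + 35.6875 + 42.75 + 50.4375] = 90.78125.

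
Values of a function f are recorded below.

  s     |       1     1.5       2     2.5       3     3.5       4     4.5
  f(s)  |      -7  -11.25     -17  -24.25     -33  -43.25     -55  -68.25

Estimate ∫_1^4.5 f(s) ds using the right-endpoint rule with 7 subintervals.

Δs = 0.5.
Sum = 0.5·[(-11.25) + (-17) + (-24.25) + (-33) + (-43.25) + (-55) + (-68.25)] = -126.

-126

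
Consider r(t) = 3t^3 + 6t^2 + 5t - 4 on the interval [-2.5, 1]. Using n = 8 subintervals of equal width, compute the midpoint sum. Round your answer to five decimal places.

-22.38000

Δt = (1 − (-2.5))/8 = 0.4375.
Midpoints: -2.28125, -1.84375, -1.40625, -0.96875, -0.53125, -0.09375, 0.34375, 0.78125.
r(-2.28125) = -648715/32768, r(-1.84375) = -380937/32768, r(-1.40625) = -246047/32768, r(-0.96875) = -194653/32768, r(-0.53125) = -177363/32768, r(-0.09375) = -144785/32768, r(0.34375) = -47527/32768, r(0.78125) = 163803/32768.
Sum = Δt · [r(-2.28125) + r(-1.84375) + r(-1.40625) + ...].
Sum ≈ -22.38000.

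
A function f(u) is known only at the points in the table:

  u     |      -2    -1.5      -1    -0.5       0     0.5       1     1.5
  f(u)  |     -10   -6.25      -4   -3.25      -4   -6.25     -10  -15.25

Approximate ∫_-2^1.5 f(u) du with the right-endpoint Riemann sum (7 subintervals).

-24.5

Δu = 0.5.
Sum = 0.5·[(-6.25) + (-4) + (-3.25) + (-4) + (-6.25) + (-10) + (-15.25)] = -24.5.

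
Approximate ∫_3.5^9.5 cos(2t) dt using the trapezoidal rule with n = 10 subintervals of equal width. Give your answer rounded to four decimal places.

Δt = (9.5 − 3.5)/10 = 0.6.
f(3.5) ≈ 0.7539, f(4.1) ≈ -0.3392, f(4.7) ≈ -0.9997, f(5.3) ≈ -0.3853, f(5.9) ≈ 0.7204, f(6.5) ≈ 0.9074, f(7.1) ≈ -0.0628, f(7.7) ≈ -0.9530, f(8.3) ≈ -0.6278, f(8.9) ≈ 0.4980, f(9.5) ≈ 0.9887.
T_10 = (Δt/2)·[f(t_0) + 2f(t_1) + ... + 2f(t_{9}) + f(t_10)].
Sum ≈ -0.2224.

-0.2224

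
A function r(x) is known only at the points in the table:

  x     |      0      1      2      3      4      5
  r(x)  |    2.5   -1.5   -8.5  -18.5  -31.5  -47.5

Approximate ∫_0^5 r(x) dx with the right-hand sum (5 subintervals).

-107.5

Δx = 1.
Sum = 1·[(-1.5) + (-8.5) + (-18.5) + (-31.5) + (-47.5)] = -107.5.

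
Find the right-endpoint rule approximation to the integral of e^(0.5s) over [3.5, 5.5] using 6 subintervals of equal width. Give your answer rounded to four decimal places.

21.4698

Δs = (5.5 − 3.5)/6 = 1/3.
Right endpoints: 23/6, 25/6, 4.5, 29/6, 31/6, 5.5.
f(23/6) ≈ 6.7983, f(25/6) ≈ 8.0312, f(4.5) ≈ 9.4877, f(29/6) ≈ 11.2084, f(31/6) ≈ 13.2412, f(5.5) ≈ 15.6426.
Sum = Δs · [f(23/6) + f(25/6) + f(4.5) + ...].
Sum ≈ 21.4698.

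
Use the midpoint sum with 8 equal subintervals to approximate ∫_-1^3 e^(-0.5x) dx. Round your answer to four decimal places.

2.8438

Δx = (3 − (-1))/8 = 0.5.
Midpoints: -0.75, -0.25, 0.25, 0.75, 1.25, 1.75, 2.25, 2.75.
f(-0.75) ≈ 1.4550, f(-0.25) ≈ 1.1331, f(0.25) ≈ 0.8825, f(0.75) ≈ 0.6873, f(1.25) ≈ 0.5353, f(1.75) ≈ 0.4169, f(2.25) ≈ 0.3247, f(2.75) ≈ 0.2528.
Sum = Δx · [f(-0.75) + f(-0.25) + f(0.25) + ...].
Sum ≈ 2.8438.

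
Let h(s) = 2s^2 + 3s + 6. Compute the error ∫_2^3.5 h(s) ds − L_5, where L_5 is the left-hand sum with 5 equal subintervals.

Exact integral: ∫_2^3.5 h(s) ds = 44.625.
L_5 = 41.52.
Error = 44.625 − 41.52 = 3.105.

3.105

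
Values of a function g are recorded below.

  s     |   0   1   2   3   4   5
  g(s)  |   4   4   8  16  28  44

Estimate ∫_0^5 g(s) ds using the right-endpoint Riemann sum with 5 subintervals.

Δs = 1.
Sum = 1·[4 + 8 + 16 + 28 + 44] = 100.

100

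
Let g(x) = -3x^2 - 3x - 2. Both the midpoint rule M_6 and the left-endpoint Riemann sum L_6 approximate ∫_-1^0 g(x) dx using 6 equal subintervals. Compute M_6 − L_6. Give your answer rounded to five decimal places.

M_6 ≈ -1.4930556.
L_6 ≈ -1.5138889.
M_6 − L_6 ≈ 0.02083.

0.02083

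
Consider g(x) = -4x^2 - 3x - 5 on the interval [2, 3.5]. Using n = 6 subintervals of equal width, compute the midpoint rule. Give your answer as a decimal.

Δx = (3.5 − 2)/6 = 0.25.
Midpoints: 2.125, 2.375, 2.625, 2.875, 3.125, 3.375.
g(2.125) = -29.4375, g(2.375) = -34.6875, g(2.625) = -40.4375, g(2.875) = -46.6875, g(3.125) = -53.4375, g(3.375) = -60.6875.
Sum = Δx · [g(2.125) + g(2.375) + g(2.625) + ...].
Sum = -66.34375.

-66.34375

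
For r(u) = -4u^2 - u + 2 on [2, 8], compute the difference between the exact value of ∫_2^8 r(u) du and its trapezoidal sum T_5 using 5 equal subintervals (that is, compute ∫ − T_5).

Exact integral: ∫_2^8 r(u) du = -690.
T_5 = -695.76.
Error = -690 − (-695.76) = 5.76.

5.76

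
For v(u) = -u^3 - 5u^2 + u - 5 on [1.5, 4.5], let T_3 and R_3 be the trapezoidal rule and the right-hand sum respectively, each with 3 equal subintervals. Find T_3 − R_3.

T_3 = -260.5.
R_3 = -347.875.
T_3 − R_3 = 87.375.

87.375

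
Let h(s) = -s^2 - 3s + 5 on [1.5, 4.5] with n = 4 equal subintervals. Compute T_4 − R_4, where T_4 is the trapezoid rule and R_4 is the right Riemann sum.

T_4 = -41.53125.
R_4 = -51.65625.
T_4 − R_4 = 10.125.

10.125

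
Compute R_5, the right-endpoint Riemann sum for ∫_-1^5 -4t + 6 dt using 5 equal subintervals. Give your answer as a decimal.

-26.4

Δt = (5 − (-1))/5 = 1.2.
Right endpoints: 0.2, 1.4, 2.6, 3.8, 5.
f(0.2) = 5.2, f(1.4) = 0.4, f(2.6) = -4.4, f(3.8) = -9.2, f(5) = -14.
Sum = Δt · [f(0.2) + f(1.4) + f(2.6) + f(3.8) + f(5)].
Sum = -26.4.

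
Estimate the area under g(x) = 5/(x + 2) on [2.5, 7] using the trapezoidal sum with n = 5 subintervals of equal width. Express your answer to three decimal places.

3.478

Δx = (7 − 2.5)/5 = 0.9.
g(2.5) = 10/9, g(3.4) = 25/27, g(4.3) = 50/63, g(5.2) = 25/36, g(6.1) = 50/81, g(7) = 5/9.
T_5 = (Δx/2)·[g(x_0) + 2g(x_1) + ... + 2g(x_{4}) + g(x_5)].
Sum ≈ 3.478.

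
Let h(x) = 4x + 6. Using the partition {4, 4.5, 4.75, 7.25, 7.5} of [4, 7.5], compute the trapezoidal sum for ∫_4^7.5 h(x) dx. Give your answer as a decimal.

101.5

Subinterval widths: 0.5, 0.25, 2.5, 0.25.
h(4) = 22, h(4.5) = 24, h(4.75) = 25, h(7.25) = 35, h(7.5) = 36.
On each subinterval the trapezoid contributes (Δx_i/2)·[h(x_{i-1}) + h(x_i)].
Sum = 101.5.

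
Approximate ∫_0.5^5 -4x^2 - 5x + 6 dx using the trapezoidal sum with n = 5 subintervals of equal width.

-203.805

Δx = (5 − 0.5)/5 = 0.9.
f(0.5) = 2.5, f(1.4) = -8.84, f(2.3) = -26.66, f(3.2) = -50.96, f(4.1) = -81.74, f(5) = -119.
T_5 = (Δx/2)·[f(x_0) + 2f(x_1) + ... + 2f(x_{4}) + f(x_5)].
Sum = -203.805.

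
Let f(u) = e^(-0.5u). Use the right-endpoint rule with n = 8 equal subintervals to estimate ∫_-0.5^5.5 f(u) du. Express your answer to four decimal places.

Δu = (5.5 − (-0.5))/8 = 0.75.
Right endpoints: 0.25, 1, 1.75, 2.5, 3.25, 4, 4.75, 5.5.
f(0.25) ≈ 0.8825, f(1) ≈ 0.6065, f(1.75) ≈ 0.4169, f(2.5) ≈ 0.2865, f(3.25) ≈ 0.1969, f(4) ≈ 0.1353, f(4.75) ≈ 0.0930, f(5.5) ≈ 0.0639.
Sum = Δu · [f(0.25) + f(1) + f(1.75) + ...].
Sum ≈ 2.0112.

2.0112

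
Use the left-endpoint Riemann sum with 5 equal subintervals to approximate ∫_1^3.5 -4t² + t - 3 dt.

Δt = (3.5 − 1)/5 = 0.5.
Left endpoints: 1, 1.5, 2, 2.5, 3.
f(1) = -6, f(1.5) = -10.5, f(2) = -17, f(2.5) = -25.5, f(3) = -36.
Sum = Δt · [f(1) + f(1.5) + f(2) + f(2.5) + f(3)].
Sum = -47.5.

-47.5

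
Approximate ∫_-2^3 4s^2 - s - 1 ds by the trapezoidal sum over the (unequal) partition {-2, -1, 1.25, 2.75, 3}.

49.6875

Subinterval widths: 1, 2.25, 1.5, 0.25.
f(-2) = 17, f(-1) = 4, f(1.25) = 4, f(2.75) = 26.5, f(3) = 32.
On each subinterval the trapezoid contributes (Δs_i/2)·[f(s_{i-1}) + f(s_i)].
Sum = 49.6875.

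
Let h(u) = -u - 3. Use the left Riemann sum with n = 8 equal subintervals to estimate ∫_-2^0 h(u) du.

Δu = (0 − (-2))/8 = 0.25.
Left endpoints: -2, -1.75, -1.5, -1.25, -1, -0.75, -0.5, -0.25.
h(-2) = -1, h(-1.75) = -1.25, h(-1.5) = -1.5, h(-1.25) = -1.75, h(-1) = -2, h(-0.75) = -2.25, h(-0.5) = -2.5, h(-0.25) = -2.75.
Sum = Δu · [h(-2) + h(-1.75) + h(-1.5) + ...].
Sum = -3.75.

-3.75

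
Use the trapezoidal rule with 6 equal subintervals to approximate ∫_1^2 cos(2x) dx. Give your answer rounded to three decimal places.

-0.825

Δx = (2 − 1)/6 = 1/6.
f(1) ≈ -0.416, f(7/6) ≈ -0.691, f(4/3) ≈ -0.889, f(1.5) ≈ -0.990, f(5/3) ≈ -0.982, f(11/6) ≈ -0.865, f(2) ≈ -0.654.
T_6 = (Δx/2)·[f(x_0) + 2f(x_1) + ... + 2f(x_{5}) + f(x_6)].
Sum ≈ -0.825.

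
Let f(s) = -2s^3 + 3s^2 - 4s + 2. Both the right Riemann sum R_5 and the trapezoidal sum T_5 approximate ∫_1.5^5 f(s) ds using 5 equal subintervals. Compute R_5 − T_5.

-66.15

R_5 = -297.71.
T_5 = -231.56.
R_5 − T_5 = -66.15.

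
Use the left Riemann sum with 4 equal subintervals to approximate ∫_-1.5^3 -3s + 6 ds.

24.46875

Δs = (3 − (-1.5))/4 = 1.125.
Left endpoints: -1.5, -0.375, 0.75, 1.875.
f(-1.5) = 10.5, f(-0.375) = 7.125, f(0.75) = 3.75, f(1.875) = 0.375.
Sum = Δs · [f(-1.5) + f(-0.375) + f(0.75) + f(1.875)].
Sum = 24.46875.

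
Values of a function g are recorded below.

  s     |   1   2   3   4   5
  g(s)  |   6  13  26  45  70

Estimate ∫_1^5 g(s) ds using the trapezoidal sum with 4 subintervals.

122

Δs = 1.
T_4 = (1/2)·[6 + 2·13 + 2·26 + 2·45 + 70] = 122.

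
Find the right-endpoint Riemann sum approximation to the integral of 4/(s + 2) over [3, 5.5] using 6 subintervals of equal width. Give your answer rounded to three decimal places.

Δs = (5.5 − 3)/6 = 5/12.
Right endpoints: 41/12, 23/6, 4.25, 14/3, 61/12, 5.5.
f(41/12) = 48/65, f(23/6) = 24/35, f(4.25) = 0.64, f(14/3) = 0.6, f(61/12) = 48/85, f(5.5) = 8/15.
Sum = Δs · [f(41/12) + f(23/6) + f(4.25) + ...].
Sum ≈ 1.568.

1.568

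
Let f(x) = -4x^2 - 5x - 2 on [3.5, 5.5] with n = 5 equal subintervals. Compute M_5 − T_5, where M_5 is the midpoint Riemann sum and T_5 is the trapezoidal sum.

M_5 = -213.56.
T_5 = -213.88.
M_5 − T_5 = 0.32.

0.32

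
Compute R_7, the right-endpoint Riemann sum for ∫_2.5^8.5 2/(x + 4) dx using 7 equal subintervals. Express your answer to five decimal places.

Δx = (8.5 − 2.5)/7 = 6/7.
Right endpoints: 47/14, 59/14, 71/14, 83/14, 95/14, 107/14, 8.5.
f(47/14) = 28/103, f(59/14) = 28/115, f(71/14) = 28/127, f(83/14) = 28/139, f(95/14) = 28/151, f(107/14) = 28/163, f(8.5) = 0.16.
Sum = Δx · [f(47/14) + f(59/14) + f(71/14) + ...].
Sum ≈ 1.24667.

1.24667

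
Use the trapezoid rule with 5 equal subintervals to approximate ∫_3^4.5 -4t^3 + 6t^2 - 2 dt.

Δt = (4.5 − 3)/5 = 0.3.
f(3) = -56, f(3.3) = -80.408, f(3.6) = -110.864, f(3.9) = -148.016, f(4.2) = -192.512, f(4.5) = -245.
T_5 = (Δt/2)·[f(t_0) + 2f(t_1) + ... + 2f(t_{4}) + f(t_5)].
Sum = -204.69.

-204.69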